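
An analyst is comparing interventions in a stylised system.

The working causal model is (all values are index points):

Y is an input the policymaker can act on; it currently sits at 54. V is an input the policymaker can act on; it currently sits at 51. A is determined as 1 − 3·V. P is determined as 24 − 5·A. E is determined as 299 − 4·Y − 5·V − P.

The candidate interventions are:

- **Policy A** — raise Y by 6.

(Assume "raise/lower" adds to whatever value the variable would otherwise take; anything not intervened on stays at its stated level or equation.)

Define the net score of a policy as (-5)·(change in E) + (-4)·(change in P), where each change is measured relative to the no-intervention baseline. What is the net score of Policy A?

Baseline:
  Y = 54
  V = 51
  A = 1 − 3·51 = -152
  P = 24 − 5·(-152) = 784
  E = 299 − 4·54 − 5·51 − 784 = -956
Policy A (Y + 6):
  Y = 54 + 6 = 60
  V = 51
  A = 1 − 3·51 = -152
  P = 24 − 5·(-152) = 784
  E = 299 − 4·60 − 5·51 − 784 = -980
ΔE = -980 − (-956) = -24; ΔP = 784 − 784 = 0
Score = (-5)·(-24) + (-4)·0 = 120

120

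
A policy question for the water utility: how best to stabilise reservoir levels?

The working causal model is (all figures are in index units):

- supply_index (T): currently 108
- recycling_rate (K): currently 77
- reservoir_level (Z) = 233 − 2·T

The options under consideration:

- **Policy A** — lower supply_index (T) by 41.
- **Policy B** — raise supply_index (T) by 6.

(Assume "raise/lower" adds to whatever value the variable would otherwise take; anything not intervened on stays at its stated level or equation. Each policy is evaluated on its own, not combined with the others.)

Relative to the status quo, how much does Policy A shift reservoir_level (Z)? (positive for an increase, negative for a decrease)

Baseline:
  T = 108
  Z = 233 − 2·108 = 17
Policy A (T − 41):
  T = 108 − 41 = 67
  Z = 233 − 2·67 = 99
Change in Z: 99 − 17 = 82

82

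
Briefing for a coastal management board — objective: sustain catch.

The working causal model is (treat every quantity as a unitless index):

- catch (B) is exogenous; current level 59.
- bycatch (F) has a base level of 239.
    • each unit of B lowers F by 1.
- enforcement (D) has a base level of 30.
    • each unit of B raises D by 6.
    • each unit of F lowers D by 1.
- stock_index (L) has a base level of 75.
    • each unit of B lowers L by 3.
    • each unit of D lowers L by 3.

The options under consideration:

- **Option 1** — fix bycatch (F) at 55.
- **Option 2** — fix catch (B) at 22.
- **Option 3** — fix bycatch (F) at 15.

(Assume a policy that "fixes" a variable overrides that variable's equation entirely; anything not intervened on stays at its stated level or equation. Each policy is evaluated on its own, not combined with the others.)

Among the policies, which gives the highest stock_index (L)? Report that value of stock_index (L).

Option 1 (F := 55):
  B = 59
  F = 55
  D = 30 + 6·59 − 55 = 329
  L = 75 − 3·59 − 3·329 = -1089
Option 2 (B := 22):
  B = 22
  F = 239 − 22 = 217
  D = 30 + 6·22 − 217 = -55
  L = 75 − 3·22 − 3·(-55) = 174
Option 3 (F := 15):
  B = 59
  F = 15
  D = 30 + 6·59 − 15 = 369
  L = 75 − 3·59 − 3·369 = -1209
Comparing — Option 1: L=-1089, Option 2: L=174, Option 3: L=-1209. Highest is 174 (Option 2).

174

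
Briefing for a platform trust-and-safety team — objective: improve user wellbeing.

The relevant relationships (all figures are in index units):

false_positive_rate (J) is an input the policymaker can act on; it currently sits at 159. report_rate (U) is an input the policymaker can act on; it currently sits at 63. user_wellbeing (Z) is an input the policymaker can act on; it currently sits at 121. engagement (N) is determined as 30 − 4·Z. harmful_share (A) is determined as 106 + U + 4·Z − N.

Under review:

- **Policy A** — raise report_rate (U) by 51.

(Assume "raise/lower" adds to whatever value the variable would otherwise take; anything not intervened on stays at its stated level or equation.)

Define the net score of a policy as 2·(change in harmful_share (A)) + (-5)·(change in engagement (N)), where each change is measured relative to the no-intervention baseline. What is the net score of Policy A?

Baseline:
  U = 63
  Z = 121
  N = 30 − 4·121 = -454
  A = 106 + 63 + 4·121 − (-454) = 1107
Policy A (U + 51):
  U = 63 + 51 = 114
  Z = 121
  N = 30 − 4·121 = -454
  A = 106 + 114 + 4·121 − (-454) = 1158
ΔA = 1158 − 1107 = 51; ΔN = -454 − (-454) = 0
Score = 2·51 + (-5)·0 = 102

102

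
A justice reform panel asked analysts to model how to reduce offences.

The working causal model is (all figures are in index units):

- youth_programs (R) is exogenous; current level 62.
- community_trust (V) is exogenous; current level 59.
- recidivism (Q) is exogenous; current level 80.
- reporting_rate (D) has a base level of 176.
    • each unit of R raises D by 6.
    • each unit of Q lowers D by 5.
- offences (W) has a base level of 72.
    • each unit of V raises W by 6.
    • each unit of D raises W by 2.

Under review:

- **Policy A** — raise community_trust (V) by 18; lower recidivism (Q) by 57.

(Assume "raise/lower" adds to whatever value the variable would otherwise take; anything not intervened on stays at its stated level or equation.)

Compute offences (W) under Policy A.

1400

Policy A (V + 18, Q − 57):
  R = 62
  V = 59 + 18 = 77
  Q = 80 − 57 = 23
  D = 176 + 6·62 − 5·23 = 433
  W = 72 + 6·77 + 2·433 = 1400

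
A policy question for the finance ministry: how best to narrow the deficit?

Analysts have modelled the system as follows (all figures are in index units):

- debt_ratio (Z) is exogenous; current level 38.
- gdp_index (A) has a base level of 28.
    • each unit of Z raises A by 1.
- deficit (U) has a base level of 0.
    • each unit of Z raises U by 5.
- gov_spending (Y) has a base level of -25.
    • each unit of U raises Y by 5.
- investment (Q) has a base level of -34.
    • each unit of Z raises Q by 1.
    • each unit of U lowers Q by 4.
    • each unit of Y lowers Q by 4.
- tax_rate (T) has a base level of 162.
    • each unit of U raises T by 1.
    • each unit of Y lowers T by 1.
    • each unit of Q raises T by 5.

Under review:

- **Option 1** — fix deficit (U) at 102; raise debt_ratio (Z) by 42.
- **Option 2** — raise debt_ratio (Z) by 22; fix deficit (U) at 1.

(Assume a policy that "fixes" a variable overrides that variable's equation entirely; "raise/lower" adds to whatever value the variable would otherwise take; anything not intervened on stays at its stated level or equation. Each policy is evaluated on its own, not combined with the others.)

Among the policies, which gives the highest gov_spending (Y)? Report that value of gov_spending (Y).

Option 1 (U := 102, Z + 42):
  Z = 38 + 42 = 80
  U = 102
  Y = -25 + 5·102 = 485
Option 2 (Z + 22, U := 1):
  Z = 38 + 22 = 60
  U = 1
  Y = -25 + 5·1 = -20
Comparing — Option 1: Y=485, Option 2: Y=-20. Highest is 485 (Option 1).

485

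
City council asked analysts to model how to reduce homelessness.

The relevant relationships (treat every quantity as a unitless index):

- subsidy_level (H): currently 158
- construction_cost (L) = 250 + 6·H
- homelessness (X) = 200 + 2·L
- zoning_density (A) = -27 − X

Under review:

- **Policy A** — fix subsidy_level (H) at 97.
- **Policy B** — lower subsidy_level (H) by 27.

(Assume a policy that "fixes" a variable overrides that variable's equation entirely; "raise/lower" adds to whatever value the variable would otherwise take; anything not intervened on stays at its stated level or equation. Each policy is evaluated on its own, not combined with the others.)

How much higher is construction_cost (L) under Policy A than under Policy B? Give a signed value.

-204

Policy A (H := 97):
  H = 97
  L = 250 + 6·97 = 832
Policy B (H − 27):
  H = 158 − 27 = 131
  L = 250 + 6·131 = 1036
L: 832 − 1036 = -204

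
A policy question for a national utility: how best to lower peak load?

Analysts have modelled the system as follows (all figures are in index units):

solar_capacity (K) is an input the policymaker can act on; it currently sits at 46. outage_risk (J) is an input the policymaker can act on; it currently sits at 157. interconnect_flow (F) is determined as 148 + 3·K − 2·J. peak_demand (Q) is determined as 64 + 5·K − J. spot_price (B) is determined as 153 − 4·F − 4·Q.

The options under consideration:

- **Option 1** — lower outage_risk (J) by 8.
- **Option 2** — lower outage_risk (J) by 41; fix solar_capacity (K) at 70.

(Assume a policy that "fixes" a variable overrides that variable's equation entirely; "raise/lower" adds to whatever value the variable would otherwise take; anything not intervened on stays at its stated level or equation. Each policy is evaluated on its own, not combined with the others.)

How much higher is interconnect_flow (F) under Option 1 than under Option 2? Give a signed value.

Option 1 (J − 8):
  K = 46
  J = 157 − 8 = 149
  F = 148 + 3·46 − 2·149 = -12
Option 2 (J − 41, K := 70):
  K = 70
  J = 157 − 41 = 116
  F = 148 + 3·70 − 2·116 = 126
F: -12 − 126 = -138

-138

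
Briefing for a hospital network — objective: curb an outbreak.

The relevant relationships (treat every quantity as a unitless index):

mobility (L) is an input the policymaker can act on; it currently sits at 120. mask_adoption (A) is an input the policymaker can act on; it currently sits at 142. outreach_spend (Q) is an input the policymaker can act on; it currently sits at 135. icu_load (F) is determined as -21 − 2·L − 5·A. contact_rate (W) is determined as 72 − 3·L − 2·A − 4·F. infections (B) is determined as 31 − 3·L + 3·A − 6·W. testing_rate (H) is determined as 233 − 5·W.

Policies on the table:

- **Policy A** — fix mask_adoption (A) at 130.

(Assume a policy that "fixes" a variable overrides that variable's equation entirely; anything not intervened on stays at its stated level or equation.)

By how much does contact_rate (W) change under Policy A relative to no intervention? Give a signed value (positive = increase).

-216

Baseline:
  L = 120
  A = 142
  F = -21 − 2·120 − 5·142 = -971
  W = 72 − 3·120 − 2·142 − 4·(-971) = 3312
Policy A (A := 130):
  L = 120
  A = 130
  F = -21 − 2·120 − 5·130 = -911
  W = 72 − 3·120 − 2·130 − 4·(-911) = 3096
Change in W: 3096 − 3312 = -216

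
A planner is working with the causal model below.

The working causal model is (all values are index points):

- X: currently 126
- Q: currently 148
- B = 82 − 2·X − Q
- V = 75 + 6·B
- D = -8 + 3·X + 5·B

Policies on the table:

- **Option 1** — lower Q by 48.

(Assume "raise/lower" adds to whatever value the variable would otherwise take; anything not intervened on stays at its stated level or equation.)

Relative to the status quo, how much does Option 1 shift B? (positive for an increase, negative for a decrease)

Baseline:
  X = 126
  Q = 148
  B = 82 − 2·126 − 148 = -318
Option 1 (Q − 48):
  X = 126
  Q = 148 − 48 = 100
  B = 82 − 2·126 − 100 = -270
Change in B: -270 − (-318) = 48

48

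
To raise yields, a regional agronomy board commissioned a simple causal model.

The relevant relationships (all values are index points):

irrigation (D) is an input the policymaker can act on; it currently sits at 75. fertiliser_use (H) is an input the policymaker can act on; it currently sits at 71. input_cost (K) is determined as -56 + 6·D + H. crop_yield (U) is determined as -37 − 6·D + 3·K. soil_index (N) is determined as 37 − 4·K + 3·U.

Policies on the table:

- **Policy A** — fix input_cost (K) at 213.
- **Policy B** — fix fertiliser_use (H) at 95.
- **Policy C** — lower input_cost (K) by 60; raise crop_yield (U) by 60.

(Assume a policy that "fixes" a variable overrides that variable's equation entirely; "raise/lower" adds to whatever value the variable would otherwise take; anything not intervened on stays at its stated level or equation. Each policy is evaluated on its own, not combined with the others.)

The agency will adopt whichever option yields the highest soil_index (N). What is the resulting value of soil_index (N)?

Policy A (K := 213):
  D = 75
  H = 71
  K = 213
  U = -37 − 6·75 + 3·213 = 152
  N = 37 − 4·213 + 3·152 = -359
Policy B (H := 95):
  D = 75
  H = 95
  K = -56 + 6·75 + 95 = 489
  U = -37 − 6·75 + 3·489 = 980
  N = 37 − 4·489 + 3·980 = 1021
Policy C (K − 60, U + 60):
  D = 75
  H = 71
  K = -56 + 6·75 + 71 (−60 from intervention) = 405
  U = -37 − 6·75 + 3·405 (+60 from intervention) = 788
  N = 37 − 4·405 + 3·788 = 781
Comparing — Policy A: N=-359, Policy B: N=1021, Policy C: N=781. Highest is 1021 (Policy B).

1021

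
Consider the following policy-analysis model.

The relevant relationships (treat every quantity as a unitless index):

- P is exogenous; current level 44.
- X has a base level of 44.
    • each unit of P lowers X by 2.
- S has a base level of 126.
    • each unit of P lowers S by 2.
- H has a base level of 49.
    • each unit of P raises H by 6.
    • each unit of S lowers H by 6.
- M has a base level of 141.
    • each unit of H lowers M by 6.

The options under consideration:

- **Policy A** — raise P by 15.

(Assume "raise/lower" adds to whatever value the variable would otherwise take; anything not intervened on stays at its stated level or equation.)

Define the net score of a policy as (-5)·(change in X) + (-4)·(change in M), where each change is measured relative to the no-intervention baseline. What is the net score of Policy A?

Baseline:
  P = 44
  X = 44 − 2·44 = -44
  S = 126 − 2·44 = 38
  H = 49 + 6·44 − 6·38 = 85
  M = 141 − 6·85 = -369
Policy A (P + 15):
  P = 44 + 15 = 59
  X = 44 − 2·59 = -74
  S = 126 − 2·59 = 8
  H = 49 + 6·59 − 6·8 = 355
  M = 141 − 6·355 = -1989
ΔX = -74 − (-44) = -30; ΔM = -1989 − (-369) = -1620
Score = (-5)·(-30) + (-4)·(-1620) = 6630

6630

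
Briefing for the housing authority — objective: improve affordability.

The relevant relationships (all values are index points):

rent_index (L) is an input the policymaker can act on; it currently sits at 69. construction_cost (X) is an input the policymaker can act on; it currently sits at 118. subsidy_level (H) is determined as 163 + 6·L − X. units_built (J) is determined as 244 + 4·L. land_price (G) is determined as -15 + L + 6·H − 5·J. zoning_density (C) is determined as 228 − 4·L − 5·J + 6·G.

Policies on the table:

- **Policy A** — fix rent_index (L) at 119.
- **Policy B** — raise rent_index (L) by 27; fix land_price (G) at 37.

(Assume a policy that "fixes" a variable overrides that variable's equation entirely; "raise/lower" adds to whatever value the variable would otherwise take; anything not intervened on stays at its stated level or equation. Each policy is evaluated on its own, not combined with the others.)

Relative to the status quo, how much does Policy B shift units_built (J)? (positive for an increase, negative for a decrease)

Baseline:
  L = 69
  J = 244 + 4·69 = 520
Policy B (L + 27, G := 37):
  L = 69 + 27 = 96
  J = 244 + 4·96 = 628
Change in J: 628 − 520 = 108

108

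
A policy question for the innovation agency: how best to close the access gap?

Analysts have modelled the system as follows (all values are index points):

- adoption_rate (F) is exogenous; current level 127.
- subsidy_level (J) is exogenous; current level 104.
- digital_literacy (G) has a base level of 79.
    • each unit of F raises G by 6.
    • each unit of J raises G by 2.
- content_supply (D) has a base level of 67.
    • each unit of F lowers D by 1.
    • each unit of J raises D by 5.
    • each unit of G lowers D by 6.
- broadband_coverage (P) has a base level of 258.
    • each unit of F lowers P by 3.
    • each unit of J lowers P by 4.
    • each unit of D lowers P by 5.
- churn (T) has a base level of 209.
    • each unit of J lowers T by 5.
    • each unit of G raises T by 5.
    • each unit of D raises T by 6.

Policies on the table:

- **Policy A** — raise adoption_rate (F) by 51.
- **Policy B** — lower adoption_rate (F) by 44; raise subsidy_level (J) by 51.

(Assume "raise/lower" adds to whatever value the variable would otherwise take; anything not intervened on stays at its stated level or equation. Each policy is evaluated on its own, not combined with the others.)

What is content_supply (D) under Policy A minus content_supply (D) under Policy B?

-3158

Policy A (F + 51):
  F = 127 + 51 = 178
  J = 104
  G = 79 + 6·178 + 2·104 = 1355
  D = 67 − 178 + 5·104 − 6·1355 = -7721
Policy B (F − 44, J + 51):
  F = 127 − 44 = 83
  J = 104 + 51 = 155
  G = 79 + 6·83 + 2·155 = 887
  D = 67 − 83 + 5·155 − 6·887 = -4563
D: -7721 − (-4563) = -3158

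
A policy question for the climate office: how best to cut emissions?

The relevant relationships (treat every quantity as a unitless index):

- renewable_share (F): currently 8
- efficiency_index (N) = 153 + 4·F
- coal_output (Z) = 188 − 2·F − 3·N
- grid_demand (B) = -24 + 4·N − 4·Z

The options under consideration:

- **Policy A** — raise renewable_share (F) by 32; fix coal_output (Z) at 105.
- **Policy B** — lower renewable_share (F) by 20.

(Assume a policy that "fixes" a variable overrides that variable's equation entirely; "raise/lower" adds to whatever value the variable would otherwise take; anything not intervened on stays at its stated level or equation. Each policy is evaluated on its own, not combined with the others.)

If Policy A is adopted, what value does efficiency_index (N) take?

313

Policy A (F + 32, Z := 105):
  F = 8 + 32 = 40
  N = 153 + 4·40 = 313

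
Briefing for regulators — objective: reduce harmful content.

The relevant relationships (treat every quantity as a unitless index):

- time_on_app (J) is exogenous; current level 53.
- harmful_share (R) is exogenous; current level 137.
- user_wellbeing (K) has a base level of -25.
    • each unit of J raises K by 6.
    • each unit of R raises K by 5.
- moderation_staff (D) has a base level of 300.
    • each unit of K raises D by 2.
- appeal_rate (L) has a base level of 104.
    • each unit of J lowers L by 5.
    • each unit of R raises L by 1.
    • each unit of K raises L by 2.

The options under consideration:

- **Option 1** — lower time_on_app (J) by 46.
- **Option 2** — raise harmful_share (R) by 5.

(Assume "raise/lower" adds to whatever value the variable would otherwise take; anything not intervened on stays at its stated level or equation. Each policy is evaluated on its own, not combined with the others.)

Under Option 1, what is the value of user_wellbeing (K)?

702

Option 1 (J − 46):
  J = 53 − 46 = 7
  R = 137
  K = -25 + 6·7 + 5·137 = 702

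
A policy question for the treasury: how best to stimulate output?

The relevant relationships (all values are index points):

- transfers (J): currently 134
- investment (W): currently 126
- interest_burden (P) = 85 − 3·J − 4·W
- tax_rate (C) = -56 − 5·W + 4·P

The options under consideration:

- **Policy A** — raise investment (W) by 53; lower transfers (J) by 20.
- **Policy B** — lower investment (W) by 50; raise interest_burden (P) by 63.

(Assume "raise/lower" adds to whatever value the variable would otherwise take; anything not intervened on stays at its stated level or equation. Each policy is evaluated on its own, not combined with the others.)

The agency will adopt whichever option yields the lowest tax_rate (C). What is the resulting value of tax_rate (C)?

-4843

Policy A (W + 53, J − 20):
  J = 134 − 20 = 114
  W = 126 + 53 = 179
  P = 85 − 3·114 − 4·179 = -973
  C = -56 − 5·179 + 4·(-973) = -4843
Policy B (W − 50, P + 63):
  J = 134
  W = 126 − 50 = 76
  P = 85 − 3·134 − 4·76 (+63 from intervention) = -558
  C = -56 − 5·76 + 4·(-558) = -2668
Comparing — Policy A: C=-4843, Policy B: C=-2668. Lowest is -4843 (Policy A).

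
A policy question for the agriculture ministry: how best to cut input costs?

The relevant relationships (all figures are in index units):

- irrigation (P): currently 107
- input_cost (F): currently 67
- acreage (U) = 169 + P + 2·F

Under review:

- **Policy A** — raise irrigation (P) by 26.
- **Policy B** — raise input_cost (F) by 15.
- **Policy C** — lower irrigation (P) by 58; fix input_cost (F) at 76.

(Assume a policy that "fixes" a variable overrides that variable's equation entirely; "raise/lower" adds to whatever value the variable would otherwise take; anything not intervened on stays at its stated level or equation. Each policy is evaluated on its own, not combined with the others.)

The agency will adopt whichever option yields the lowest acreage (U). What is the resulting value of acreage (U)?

370

Policy A (P + 26):
  P = 107 + 26 = 133
  F = 67
  U = 169 + 133 + 2·67 = 436
Policy B (F + 15):
  P = 107
  F = 67 + 15 = 82
  U = 169 + 107 + 2·82 = 440
Policy C (P − 58, F := 76):
  P = 107 − 58 = 49
  F = 76
  U = 169 + 49 + 2·76 = 370
Comparing — Policy A: U=436, Policy B: U=440, Policy C: U=370. Lowest is 370 (Policy C).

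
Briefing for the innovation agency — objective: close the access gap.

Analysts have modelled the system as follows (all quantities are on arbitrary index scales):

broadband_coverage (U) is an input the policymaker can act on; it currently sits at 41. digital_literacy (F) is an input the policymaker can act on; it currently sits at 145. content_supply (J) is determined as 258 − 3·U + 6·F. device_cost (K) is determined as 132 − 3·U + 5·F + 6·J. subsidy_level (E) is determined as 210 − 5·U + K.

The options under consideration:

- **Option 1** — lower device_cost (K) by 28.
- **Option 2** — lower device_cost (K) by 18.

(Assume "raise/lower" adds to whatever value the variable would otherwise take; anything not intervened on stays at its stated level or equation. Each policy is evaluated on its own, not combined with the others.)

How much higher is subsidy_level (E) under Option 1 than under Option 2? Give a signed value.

-10

Option 1 (K − 28):
  U = 41
  F = 145
  J = 258 − 3·41 + 6·145 = 1005
  K = 132 − 3·41 + 5·145 + 6·1005 (−28 from intervention) = 6736
  E = 210 − 5·41 + 6736 = 6741
Option 2 (K − 18):
  U = 41
  F = 145
  J = 258 − 3·41 + 6·145 = 1005
  K = 132 − 3·41 + 5·145 + 6·1005 (−18 from intervention) = 6746
  E = 210 − 5·41 + 6746 = 6751
E: 6741 − 6751 = -10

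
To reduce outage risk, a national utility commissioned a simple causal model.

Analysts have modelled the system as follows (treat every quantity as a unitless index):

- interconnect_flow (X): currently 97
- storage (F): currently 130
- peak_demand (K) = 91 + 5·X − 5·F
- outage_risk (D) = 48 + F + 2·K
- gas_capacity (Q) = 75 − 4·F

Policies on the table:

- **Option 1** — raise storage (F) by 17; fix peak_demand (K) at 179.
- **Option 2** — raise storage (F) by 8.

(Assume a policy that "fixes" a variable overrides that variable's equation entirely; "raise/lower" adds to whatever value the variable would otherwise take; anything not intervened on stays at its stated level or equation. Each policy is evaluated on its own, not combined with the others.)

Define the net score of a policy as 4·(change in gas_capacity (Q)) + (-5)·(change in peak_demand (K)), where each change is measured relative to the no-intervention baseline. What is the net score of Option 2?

72

Baseline:
  X = 97
  F = 130
  K = 91 + 5·97 − 5·130 = -74
  Q = 75 − 4·130 = -445
Option 2 (F + 8):
  X = 97
  F = 130 + 8 = 138
  K = 91 + 5·97 − 5·138 = -114
  Q = 75 − 4·138 = -477
ΔQ = -477 − (-445) = -32; ΔK = -114 − (-74) = -40
Score = 4·(-32) + (-5)·(-40) = 72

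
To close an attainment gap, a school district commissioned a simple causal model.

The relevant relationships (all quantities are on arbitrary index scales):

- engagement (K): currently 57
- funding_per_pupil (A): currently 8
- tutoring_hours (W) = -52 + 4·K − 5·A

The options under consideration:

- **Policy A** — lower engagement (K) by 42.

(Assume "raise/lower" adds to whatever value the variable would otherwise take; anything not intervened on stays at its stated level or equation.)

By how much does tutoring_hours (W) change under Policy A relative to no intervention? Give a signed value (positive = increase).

Baseline:
  K = 57
  A = 8
  W = -52 + 4·57 − 5·8 = 136
Policy A (K − 42):
  K = 57 − 42 = 15
  A = 8
  W = -52 + 4·15 − 5·8 = -32
Change in W: -32 − 136 = -168

-168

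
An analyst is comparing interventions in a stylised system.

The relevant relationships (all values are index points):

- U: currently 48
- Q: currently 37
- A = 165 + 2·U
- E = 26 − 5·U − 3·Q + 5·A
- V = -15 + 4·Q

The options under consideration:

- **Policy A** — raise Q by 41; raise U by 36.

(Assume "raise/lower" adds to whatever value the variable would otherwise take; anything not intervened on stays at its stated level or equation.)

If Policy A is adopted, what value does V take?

297

Policy A (Q + 41, U + 36):
  Q = 37 + 41 = 78
  V = -15 + 4·78 = 297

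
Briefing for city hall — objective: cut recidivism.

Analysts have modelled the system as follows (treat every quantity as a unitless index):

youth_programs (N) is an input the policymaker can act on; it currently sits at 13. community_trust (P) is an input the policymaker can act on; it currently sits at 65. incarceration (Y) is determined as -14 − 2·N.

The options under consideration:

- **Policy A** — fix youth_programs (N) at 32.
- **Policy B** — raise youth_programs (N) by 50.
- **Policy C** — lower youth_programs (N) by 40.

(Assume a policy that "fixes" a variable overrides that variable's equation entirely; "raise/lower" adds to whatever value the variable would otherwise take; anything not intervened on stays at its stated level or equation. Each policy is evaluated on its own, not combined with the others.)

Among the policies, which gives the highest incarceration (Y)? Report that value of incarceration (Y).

Policy A (N := 32):
  N = 32
  Y = -14 − 2·32 = -78
Policy B (N + 50):
  N = 13 + 50 = 63
  Y = -14 − 2·63 = -140
Policy C (N − 40):
  N = 13 − 40 = -27
  Y = -14 − 2·(-27) = 40
Comparing — Policy A: Y=-78, Policy B: Y=-140, Policy C: Y=40. Highest is 40 (Policy C).

40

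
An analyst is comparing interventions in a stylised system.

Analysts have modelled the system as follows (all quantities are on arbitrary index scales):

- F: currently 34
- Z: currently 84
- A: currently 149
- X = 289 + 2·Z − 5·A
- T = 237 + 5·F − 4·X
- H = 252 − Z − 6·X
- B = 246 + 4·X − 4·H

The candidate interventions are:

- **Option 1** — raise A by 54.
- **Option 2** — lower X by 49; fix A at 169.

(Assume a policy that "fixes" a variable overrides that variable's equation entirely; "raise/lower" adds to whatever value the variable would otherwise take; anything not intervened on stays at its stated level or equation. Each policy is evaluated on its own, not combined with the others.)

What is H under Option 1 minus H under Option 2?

726

Option 1 (A + 54):
  Z = 84
  A = 149 + 54 = 203
  X = 289 + 2·84 − 5·203 = -558
  H = 252 − 84 − 6·(-558) = 3516
Option 2 (X − 49, A := 169):
  Z = 84
  A = 169
  X = 289 + 2·84 − 5·169 (−49 from intervention) = -437
  H = 252 − 84 − 6·(-437) = 2790
H: 3516 − 2790 = 726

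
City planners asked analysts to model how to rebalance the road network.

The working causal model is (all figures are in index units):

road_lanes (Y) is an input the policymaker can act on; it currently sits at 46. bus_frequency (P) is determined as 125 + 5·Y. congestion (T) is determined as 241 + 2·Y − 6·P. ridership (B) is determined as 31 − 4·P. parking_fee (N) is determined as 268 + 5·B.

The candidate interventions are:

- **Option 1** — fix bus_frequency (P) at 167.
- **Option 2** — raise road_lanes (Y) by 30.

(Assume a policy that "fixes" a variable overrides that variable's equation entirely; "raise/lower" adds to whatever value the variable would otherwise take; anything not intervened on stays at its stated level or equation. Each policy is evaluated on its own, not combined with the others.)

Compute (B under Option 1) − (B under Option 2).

Option 1 (P := 167):
  Y = 46
  P = 167
  B = 31 − 4·167 = -637
Option 2 (Y + 30):
  Y = 46 + 30 = 76
  P = 125 + 5·76 = 505
  B = 31 − 4·505 = -1989
B: -637 − (-1989) = 1352

1352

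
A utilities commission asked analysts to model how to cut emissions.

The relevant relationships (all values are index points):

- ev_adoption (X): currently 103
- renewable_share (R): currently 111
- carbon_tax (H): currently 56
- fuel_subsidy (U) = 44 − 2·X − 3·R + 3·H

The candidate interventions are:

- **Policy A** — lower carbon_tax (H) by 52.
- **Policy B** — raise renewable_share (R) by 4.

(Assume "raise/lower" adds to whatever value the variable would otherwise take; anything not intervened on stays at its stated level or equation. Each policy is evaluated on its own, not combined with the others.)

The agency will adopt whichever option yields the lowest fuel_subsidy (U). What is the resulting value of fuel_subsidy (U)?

Policy A (H − 52):
  X = 103
  R = 111
  H = 56 − 52 = 4
  U = 44 − 2·103 − 3·111 + 3·4 = -483
Policy B (R + 4):
  X = 103
  R = 111 + 4 = 115
  H = 56
  U = 44 − 2·103 − 3·115 + 3·56 = -339
Comparing — Policy A: U=-483, Policy B: U=-339. Lowest is -483 (Policy A).

-483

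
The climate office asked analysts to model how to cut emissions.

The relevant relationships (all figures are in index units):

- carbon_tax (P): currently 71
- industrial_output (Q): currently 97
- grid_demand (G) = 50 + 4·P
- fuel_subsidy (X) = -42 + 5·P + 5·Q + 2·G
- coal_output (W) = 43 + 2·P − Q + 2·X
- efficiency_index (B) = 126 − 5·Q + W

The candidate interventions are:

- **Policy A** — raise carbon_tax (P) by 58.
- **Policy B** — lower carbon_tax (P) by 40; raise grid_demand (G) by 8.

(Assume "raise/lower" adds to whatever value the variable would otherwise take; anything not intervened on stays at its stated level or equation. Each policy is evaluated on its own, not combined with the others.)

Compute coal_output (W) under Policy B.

1932

Policy B (P − 40, G + 8):
  P = 71 − 40 = 31
  Q = 97
  G = 50 + 4·31 (+8 from intervention) = 182
  X = -42 + 5·31 + 5·97 + 2·182 = 962
  W = 43 + 2·31 − 97 + 2·962 = 1932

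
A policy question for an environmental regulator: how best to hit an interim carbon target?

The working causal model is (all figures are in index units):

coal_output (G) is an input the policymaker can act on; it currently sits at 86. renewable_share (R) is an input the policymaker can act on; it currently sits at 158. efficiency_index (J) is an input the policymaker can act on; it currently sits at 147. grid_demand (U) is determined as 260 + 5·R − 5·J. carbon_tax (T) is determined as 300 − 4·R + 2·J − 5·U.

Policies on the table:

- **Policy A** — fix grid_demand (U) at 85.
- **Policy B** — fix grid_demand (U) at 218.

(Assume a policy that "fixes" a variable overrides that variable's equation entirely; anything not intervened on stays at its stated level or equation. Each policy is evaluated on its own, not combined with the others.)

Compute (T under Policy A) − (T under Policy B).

665

Policy A (U := 85):
  R = 158
  J = 147
  U = 85
  T = 300 − 4·158 + 2·147 − 5·85 = -463
Policy B (U := 218):
  R = 158
  J = 147
  U = 218
  T = 300 − 4·158 + 2·147 − 5·218 = -1128
T: -463 − (-1128) = 665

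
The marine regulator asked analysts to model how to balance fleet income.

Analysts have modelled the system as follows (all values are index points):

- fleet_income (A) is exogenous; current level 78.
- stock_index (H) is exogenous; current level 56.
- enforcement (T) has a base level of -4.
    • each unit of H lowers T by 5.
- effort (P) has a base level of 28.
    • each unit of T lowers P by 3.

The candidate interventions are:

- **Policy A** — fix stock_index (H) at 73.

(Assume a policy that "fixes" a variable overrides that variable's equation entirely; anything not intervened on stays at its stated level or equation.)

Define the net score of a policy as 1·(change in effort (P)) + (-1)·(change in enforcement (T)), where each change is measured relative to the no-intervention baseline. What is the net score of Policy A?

Baseline:
  H = 56
  T = -4 − 5·56 = -284
  P = 28 − 3·(-284) = 880
Policy A (H := 73):
  H = 73
  T = -4 − 5·73 = -369
  P = 28 − 3·(-369) = 1135
ΔP = 1135 − 880 = 255; ΔT = -369 − (-284) = -85
Score = 1·255 + (-1)·(-85) = 340

340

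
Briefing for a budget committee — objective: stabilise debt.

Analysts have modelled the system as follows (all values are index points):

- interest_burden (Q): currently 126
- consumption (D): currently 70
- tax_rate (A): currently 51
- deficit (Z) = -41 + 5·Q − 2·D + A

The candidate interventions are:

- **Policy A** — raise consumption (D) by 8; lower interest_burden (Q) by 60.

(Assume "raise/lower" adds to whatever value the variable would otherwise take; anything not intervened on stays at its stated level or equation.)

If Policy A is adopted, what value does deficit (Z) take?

184

Policy A (D + 8, Q − 60):
  Q = 126 − 60 = 66
  D = 70 + 8 = 78
  A = 51
  Z = -41 + 5·66 − 2·78 + 51 = 184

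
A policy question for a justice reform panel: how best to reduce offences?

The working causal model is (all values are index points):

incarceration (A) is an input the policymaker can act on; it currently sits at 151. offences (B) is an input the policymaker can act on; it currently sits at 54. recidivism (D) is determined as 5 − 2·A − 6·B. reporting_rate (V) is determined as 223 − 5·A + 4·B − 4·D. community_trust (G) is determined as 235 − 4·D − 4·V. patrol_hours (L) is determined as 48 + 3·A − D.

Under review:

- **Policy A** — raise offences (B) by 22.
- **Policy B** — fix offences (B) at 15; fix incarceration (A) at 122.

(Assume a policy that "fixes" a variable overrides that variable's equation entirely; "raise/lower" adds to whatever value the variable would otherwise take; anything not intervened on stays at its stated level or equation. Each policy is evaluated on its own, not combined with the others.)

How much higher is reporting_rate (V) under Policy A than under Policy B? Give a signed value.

Policy A (B + 22):
  A = 151
  B = 54 + 22 = 76
  D = 5 − 2·151 − 6·76 = -753
  V = 223 − 5·151 + 4·76 − 4·(-753) = 2784
Policy B (B := 15, A := 122):
  A = 122
  B = 15
  D = 5 − 2·122 − 6·15 = -329
  V = 223 − 5·122 + 4·15 − 4·(-329) = 989
V: 2784 − 989 = 1795

1795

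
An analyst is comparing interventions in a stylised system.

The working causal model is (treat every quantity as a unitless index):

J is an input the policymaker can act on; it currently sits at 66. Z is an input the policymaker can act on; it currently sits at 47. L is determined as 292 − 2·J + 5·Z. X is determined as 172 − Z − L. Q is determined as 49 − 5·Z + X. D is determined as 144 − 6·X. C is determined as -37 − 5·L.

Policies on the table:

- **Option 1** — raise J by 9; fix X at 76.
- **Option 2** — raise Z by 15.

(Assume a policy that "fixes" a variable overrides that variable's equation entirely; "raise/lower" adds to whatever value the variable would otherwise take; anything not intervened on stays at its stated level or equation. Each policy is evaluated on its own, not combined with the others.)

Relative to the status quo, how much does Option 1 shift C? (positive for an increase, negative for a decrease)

90

Baseline:
  J = 66
  Z = 47
  L = 292 − 2·66 + 5·47 = 395
  C = -37 − 5·395 = -2012
Option 1 (J + 9, X := 76):
  J = 66 + 9 = 75
  Z = 47
  L = 292 − 2·75 + 5·47 = 377
  C = -37 − 5·377 = -1922
Change in C: -1922 − (-2012) = 90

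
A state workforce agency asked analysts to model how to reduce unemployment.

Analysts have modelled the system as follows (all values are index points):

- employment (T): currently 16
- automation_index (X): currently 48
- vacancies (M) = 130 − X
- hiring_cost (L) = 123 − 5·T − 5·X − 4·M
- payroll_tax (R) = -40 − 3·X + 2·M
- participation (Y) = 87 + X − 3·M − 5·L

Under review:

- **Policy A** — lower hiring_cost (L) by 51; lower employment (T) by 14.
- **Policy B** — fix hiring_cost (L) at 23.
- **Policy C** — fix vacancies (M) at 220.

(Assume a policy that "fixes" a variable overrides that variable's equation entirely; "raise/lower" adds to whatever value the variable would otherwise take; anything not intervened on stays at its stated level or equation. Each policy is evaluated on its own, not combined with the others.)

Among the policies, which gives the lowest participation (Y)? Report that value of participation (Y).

Policy A (L − 51, T − 14):
  T = 16 − 14 = 2
  X = 48
  M = 130 − 48 = 82
  L = 123 − 5·2 − 5·48 − 4·82 (−51 from intervention) = -506
  Y = 87 + 48 − 3·82 − 5·(-506) = 2419
Policy B (L := 23):
  T = 16
  X = 48
  M = 130 − 48 = 82
  L = 23
  Y = 87 + 48 − 3·82 − 5·23 = -226
Policy C (M := 220):
  T = 16
  X = 48
  M = 220
  L = 123 − 5·16 − 5·48 − 4·220 = -1077
  Y = 87 + 48 − 3·220 − 5·(-1077) = 4860
Comparing — Policy A: Y=2419, Policy B: Y=-226, Policy C: Y=4860. Lowest is -226 (Policy B).

-226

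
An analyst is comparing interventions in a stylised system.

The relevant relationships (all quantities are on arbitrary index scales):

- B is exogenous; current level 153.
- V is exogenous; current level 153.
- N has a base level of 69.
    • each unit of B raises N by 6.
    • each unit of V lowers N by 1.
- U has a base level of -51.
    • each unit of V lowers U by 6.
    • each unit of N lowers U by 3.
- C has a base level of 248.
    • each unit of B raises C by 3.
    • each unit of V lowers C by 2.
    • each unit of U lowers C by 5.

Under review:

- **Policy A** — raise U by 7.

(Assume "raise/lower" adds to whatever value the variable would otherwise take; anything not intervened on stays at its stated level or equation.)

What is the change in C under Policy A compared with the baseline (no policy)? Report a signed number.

Baseline:
  B = 153
  V = 153
  N = 69 + 6·153 − 153 = 834
  U = -51 − 6·153 − 3·834 = -3471
  C = 248 + 3·153 − 2·153 − 5·(-3471) = 17756
Policy A (U + 7):
  B = 153
  V = 153
  N = 69 + 6·153 − 153 = 834
  U = -51 − 6·153 − 3·834 (+7 from intervention) = -3464
  C = 248 + 3·153 − 2·153 − 5·(-3464) = 17721
Change in C: 17721 − 17756 = -35

-35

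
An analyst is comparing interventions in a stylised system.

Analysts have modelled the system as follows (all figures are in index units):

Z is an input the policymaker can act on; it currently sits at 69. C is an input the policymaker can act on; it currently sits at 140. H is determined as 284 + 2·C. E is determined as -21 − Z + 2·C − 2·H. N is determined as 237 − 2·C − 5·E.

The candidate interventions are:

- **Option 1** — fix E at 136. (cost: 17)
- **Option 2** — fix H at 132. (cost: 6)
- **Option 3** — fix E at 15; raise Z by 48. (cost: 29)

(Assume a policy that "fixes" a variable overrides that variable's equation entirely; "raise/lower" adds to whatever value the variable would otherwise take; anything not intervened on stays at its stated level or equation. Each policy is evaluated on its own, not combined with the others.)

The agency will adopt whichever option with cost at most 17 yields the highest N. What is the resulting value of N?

327

Option 1 (E := 136):
  Z = 69
  C = 140
  H = 284 + 2·140 = 564
  E = 136
  N = 237 − 2·140 − 5·136 = -723
Option 2 (H := 132):
  Z = 69
  C = 140
  H = 132
  E = -21 − 69 + 2·140 − 2·132 = -74
  N = 237 − 2·140 − 5·(-74) = 327
Comparing — Option 1: N=-723, Option 2: N=327. Highest is 327 (Option 2).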